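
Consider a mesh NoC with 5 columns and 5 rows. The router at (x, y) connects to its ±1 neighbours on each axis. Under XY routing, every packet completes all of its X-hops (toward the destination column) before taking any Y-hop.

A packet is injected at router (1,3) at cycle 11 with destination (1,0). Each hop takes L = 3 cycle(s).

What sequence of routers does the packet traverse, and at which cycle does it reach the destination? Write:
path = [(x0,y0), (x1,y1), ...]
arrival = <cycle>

[0] x=1 y=3 t=11
[1] x=1 y=2 t=14 →S
[2] x=1 y=1 t=17 →S
[3] x=1 y=0 t=20 →S

path = [(1,3), (1,2), (1,1), (1,0)]
arrival = 20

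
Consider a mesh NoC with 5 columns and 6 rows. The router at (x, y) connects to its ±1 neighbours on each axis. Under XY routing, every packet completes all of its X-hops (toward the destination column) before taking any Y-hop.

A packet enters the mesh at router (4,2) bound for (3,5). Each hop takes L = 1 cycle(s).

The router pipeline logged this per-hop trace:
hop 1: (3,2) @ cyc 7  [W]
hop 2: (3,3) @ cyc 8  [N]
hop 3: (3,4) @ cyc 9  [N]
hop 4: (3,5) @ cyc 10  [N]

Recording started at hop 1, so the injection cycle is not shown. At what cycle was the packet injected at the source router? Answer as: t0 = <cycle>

t0 = 6

cyc[1] = 7 and cyc[k] = t0 + k·L for every k.
Therefore t0 = 7 − L = 6.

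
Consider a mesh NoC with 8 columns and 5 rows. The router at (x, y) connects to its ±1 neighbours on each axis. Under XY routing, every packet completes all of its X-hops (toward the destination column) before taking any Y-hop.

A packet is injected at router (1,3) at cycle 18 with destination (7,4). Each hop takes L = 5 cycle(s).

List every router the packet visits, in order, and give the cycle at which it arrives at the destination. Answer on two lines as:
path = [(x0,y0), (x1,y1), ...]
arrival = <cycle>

t=18: at (1,3)
t=23: at (2,3) after E
t=28: at (3,3) after E
t=33: at (4,3) after E
t=38: at (5,3) after E
t=43: at (6,3) after E
t=48: at (7,3) after E
t=53: at (7,4) after N

path = [(1,3), (2,3), (3,3), (4,3), (5,3), (6,3), (7,3), (7,4)]
arrival = 53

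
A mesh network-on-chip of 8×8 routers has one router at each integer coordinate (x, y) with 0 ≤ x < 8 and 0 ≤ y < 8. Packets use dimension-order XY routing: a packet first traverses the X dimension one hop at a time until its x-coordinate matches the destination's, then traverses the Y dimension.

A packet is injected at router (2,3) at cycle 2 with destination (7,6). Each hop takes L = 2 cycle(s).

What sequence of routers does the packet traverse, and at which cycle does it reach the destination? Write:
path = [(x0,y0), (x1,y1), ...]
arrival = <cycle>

hop 0: (2,3) @ cyc 2
hop 1: (3,3) @ cyc 4  [E]
hop 2: (4,3) @ cyc 6  [E]
hop 3: (5,3) @ cyc 8  [E]
hop 4: (6,3) @ cyc 10  [E]
hop 5: (7,3) @ cyc 12  [E]
hop 6: (7,4) @ cyc 14  [N]
hop 7: (7,5) @ cyc 16  [N]
hop 8: (7,6) @ cyc 18  [N]

path = [(2,3), (3,3), (4,3), (5,3), (6,3), (7,3), (7,4), (7,5), (7,6)]
arrival = 18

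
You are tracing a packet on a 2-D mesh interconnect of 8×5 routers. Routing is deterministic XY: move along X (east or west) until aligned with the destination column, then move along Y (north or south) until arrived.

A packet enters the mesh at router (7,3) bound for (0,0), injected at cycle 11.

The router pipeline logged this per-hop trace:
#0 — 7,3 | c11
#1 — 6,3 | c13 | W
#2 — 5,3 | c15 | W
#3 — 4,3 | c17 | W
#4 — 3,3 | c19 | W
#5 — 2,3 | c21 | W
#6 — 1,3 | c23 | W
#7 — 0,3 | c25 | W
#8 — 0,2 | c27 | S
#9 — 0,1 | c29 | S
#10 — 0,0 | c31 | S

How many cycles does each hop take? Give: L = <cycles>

L = 2

Δcyc across hop 0→1: 13 − 11 = 2.
That increment is L by definition: L = 2.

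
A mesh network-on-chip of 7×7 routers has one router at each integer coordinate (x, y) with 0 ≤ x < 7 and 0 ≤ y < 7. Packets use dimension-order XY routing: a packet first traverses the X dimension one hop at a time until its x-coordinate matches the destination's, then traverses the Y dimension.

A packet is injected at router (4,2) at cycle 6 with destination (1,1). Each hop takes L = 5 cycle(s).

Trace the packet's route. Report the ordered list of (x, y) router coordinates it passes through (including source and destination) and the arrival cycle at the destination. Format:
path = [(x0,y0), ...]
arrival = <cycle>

path = [(4,2), (3,2), (2,2), (1,2), (1,1)]
arrival = 26

src (4,2)  cyc=6
W→(3,2)  cyc=11
W→(2,2)  cyc=16
W→(1,2)  cyc=21
S→(1,1)  cyc=26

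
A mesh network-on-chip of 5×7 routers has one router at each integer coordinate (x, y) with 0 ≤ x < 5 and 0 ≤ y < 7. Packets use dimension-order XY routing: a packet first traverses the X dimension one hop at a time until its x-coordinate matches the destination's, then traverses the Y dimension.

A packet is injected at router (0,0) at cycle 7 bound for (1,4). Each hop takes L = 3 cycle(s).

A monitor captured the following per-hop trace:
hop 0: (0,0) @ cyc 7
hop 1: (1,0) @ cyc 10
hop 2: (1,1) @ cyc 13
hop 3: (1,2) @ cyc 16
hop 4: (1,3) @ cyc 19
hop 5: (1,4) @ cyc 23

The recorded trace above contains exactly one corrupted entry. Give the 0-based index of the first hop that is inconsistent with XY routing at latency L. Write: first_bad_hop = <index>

check 1→ d=(1,0) cyc+3: ok
check 2→ d=(0,1) cyc+3: ok
check 3→ d=(0,1) cyc+3: ok
check 4→ d=(0,1) cyc+3: ok
check 5→ d=(0,1) cyc+4: BAD: Δcyc=4≠L

first_bad_hop = 5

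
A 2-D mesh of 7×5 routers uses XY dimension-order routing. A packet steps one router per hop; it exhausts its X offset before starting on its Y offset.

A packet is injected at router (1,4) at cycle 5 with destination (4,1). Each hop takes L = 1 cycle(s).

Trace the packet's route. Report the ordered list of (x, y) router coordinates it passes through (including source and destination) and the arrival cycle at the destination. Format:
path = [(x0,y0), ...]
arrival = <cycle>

  0. router=(1,4) cycle=5 (inject)
  1. router=(2,4) cycle=6 dir=E
  2. router=(3,4) cycle=7 dir=E
  3. router=(4,4) cycle=8 dir=E
  4. router=(4,3) cycle=9 dir=S
  5. router=(4,2) cycle=10 dir=S
  6. router=(4,1) cycle=11 dir=S

path = [(1,4), (2,4), (3,4), (4,4), (4,3), (4,2), (4,1)]
arrival = 11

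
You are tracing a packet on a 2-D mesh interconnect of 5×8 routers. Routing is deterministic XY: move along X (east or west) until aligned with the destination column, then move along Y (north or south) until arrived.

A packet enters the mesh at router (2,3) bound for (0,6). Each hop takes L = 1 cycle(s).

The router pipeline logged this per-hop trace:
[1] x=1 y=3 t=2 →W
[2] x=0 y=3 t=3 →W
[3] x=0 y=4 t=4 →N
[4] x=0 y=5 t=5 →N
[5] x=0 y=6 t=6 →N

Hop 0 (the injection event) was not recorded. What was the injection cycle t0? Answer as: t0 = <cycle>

t0 = 1

Hop 1 reached at cycle 2; hop k is at t0 + k·L.
Therefore t0 = 2 − L = 1.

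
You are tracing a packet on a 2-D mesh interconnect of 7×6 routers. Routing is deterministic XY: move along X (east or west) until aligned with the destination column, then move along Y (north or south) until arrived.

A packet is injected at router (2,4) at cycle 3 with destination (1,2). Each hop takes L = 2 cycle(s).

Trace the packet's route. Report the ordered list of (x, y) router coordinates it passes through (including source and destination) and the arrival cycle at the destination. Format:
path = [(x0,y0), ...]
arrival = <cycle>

path = [(2,4), (1,4), (1,3), (1,2)]
arrival = 9

  0. router=(2,4) cycle=3 (inject)
  1. router=(1,4) cycle=5 dir=W
  2. router=(1,3) cycle=7 dir=S
  3. router=(1,2) cycle=9 dir=S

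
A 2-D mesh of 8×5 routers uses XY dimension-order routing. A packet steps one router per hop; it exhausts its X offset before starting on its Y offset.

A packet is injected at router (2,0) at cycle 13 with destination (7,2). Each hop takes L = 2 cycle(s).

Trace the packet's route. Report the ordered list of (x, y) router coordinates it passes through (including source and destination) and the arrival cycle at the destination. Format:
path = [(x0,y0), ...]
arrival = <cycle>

  0. router=(2,0) cycle=13 (inject)
  1. router=(3,0) cycle=15 dir=E
  2. router=(4,0) cycle=17 dir=E
  3. router=(5,0) cycle=19 dir=E
  4. router=(6,0) cycle=21 dir=E
  5. router=(7,0) cycle=23 dir=E
  6. router=(7,1) cycle=25 dir=N
  7. router=(7,2) cycle=27 dir=N

path = [(2,0), (3,0), (4,0), (5,0), (6,0), (7,0), (7,1), (7,2)]
arrival = 27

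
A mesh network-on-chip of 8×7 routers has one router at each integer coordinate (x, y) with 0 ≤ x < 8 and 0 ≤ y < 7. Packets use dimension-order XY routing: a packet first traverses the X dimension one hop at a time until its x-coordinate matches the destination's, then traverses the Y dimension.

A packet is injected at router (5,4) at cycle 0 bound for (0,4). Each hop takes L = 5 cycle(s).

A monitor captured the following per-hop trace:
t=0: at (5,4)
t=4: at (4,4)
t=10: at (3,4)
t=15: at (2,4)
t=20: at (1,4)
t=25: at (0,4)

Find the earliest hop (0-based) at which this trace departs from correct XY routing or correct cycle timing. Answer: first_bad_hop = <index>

hop 1: step (-1,+0), +4 cyc — BAD: Δcyc=4≠L

first_bad_hop = 1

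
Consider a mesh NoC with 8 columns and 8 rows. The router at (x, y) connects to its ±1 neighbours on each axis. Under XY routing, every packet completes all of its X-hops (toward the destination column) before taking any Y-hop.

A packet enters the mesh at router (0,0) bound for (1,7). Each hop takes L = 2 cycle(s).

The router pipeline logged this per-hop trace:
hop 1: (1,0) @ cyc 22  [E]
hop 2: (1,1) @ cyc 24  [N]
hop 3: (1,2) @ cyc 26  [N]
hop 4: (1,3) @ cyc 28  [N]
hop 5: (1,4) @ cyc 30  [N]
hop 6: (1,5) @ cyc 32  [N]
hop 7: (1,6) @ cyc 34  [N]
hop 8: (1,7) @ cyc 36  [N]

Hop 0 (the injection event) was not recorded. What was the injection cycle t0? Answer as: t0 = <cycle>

t0 = 20

At hop 1 the cycle is 22; in general cyc_k = t0 + kL.
Therefore t0 = 22 − L = 20.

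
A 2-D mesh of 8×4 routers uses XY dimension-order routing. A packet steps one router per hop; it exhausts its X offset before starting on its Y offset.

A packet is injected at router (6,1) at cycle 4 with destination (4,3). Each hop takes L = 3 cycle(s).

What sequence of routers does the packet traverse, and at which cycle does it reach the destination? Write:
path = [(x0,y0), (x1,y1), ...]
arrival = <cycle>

path = [(6,1), (5,1), (4,1), (4,2), (4,3)]
arrival = 16

t=4: at (6,1)
t=7: at (5,1) after W
t=10: at (4,1) after W
t=13: at (4,2) after N
t=16: at (4,3) after N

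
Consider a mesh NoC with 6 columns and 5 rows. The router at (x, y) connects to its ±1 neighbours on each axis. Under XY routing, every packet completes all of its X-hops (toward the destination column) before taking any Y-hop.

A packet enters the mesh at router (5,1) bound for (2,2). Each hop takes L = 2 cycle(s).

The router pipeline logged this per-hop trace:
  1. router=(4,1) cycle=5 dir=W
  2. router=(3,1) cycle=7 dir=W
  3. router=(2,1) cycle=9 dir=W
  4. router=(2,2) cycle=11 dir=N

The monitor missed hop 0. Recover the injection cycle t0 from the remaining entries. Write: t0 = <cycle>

Hop 1 reached at cycle 5; hop k is at t0 + k·L.
So t0 = 5 − 1·2 = 3.

t0 = 3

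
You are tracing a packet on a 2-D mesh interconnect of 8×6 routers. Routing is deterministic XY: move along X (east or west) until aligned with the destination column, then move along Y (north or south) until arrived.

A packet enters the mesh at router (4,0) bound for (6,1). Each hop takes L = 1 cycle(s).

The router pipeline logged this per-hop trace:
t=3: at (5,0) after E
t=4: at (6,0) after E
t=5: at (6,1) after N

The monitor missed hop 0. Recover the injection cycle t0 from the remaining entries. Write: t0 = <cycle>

t0 = 2

The first recorded entry is hop 1 at cycle 3.
Therefore t0 = 3 − L = 2.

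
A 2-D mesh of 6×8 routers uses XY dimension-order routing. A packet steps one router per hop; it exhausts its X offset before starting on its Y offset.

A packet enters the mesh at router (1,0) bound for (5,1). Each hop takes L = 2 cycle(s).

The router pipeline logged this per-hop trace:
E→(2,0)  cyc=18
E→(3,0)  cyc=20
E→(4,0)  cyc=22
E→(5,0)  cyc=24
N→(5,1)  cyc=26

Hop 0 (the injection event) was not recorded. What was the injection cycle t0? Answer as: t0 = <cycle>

t0 = 16

cyc[1] = 18 and cyc[k] = t0 + k·L for every k.
So t0 = 18 − 1·2 = 16.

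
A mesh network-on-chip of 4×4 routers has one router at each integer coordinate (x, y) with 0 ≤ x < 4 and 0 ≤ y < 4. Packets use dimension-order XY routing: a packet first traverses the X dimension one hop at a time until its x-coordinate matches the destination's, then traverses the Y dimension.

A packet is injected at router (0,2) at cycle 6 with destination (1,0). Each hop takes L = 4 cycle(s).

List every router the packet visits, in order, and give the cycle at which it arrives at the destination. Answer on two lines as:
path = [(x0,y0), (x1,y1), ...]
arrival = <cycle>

path = [(0,2), (1,2), (1,1), (1,0)]
arrival = 18

src (0,2)  cyc=6
E→(1,2)  cyc=10
S→(1,1)  cyc=14
S→(1,0)  cyc=18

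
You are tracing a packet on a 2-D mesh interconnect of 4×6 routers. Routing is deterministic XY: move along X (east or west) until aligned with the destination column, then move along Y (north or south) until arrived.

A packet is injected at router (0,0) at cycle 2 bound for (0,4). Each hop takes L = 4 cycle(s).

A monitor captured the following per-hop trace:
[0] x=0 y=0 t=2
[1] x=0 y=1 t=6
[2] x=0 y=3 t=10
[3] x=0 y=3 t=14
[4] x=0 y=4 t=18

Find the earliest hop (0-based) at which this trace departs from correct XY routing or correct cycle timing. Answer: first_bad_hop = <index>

first_bad_hop = 2

[1] (+0,+1) / 4c ⇒ ok
[2] (+0,+2) / 4c ⇒ BAD: non-unit step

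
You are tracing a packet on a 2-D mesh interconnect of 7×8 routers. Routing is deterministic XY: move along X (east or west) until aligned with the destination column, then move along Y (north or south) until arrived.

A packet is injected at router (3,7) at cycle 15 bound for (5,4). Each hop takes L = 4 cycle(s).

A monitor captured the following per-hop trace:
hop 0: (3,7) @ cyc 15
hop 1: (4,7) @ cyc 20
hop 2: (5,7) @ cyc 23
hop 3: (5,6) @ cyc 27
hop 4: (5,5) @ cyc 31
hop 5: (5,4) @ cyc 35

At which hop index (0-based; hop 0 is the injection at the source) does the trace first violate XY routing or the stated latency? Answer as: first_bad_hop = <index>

[1] (+1,+0) / 5c ⇒ BAD: Δcyc=5≠L

first_bad_hop = 1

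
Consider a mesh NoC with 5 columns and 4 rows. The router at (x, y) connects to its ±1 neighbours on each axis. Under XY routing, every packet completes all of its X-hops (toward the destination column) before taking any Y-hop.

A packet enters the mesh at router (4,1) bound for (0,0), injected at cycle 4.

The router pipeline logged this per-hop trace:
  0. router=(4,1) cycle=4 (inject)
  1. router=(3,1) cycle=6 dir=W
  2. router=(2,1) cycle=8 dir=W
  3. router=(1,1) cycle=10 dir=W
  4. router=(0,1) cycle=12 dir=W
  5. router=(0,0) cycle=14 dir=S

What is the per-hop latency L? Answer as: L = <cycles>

L = 2

Δcyc across hop 0→1: 6 − 4 = 2.
Each hop adds L, hence L = 2.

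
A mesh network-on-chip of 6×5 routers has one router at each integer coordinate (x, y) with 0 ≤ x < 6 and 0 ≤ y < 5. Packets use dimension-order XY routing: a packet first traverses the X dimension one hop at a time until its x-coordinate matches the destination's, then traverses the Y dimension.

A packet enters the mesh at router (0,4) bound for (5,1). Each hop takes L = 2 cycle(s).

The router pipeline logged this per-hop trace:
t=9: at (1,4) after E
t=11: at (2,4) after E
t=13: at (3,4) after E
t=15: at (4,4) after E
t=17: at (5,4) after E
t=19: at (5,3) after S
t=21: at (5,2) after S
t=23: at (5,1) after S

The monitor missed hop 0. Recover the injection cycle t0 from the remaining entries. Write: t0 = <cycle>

At hop 1 the cycle is 9; in general cyc_k = t0 + kL.
Therefore t0 = 9 − L = 7.

t0 = 7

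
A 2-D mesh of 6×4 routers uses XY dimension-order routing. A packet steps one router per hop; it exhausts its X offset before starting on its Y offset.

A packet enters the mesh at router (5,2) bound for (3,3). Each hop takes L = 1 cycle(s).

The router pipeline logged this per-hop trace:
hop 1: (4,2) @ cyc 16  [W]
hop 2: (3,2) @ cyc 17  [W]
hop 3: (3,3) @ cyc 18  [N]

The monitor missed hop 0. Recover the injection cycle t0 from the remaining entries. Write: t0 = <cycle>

Hop 1 reached at cycle 16; hop k is at t0 + k·L.
t0 = cyc[1] − L = 16 − 1 = 15.

t0 = 15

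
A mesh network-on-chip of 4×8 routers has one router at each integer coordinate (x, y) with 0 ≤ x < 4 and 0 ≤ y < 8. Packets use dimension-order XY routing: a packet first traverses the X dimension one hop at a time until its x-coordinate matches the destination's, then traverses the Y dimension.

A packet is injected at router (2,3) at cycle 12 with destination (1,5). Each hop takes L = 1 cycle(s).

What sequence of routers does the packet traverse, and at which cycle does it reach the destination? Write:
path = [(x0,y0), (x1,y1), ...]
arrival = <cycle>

[0] x=2 y=3 t=12
[1] x=1 y=3 t=13 →W
[2] x=1 y=4 t=14 →N
[3] x=1 y=5 t=15 →N

path = [(2,3), (1,3), (1,4), (1,5)]
arrival = 15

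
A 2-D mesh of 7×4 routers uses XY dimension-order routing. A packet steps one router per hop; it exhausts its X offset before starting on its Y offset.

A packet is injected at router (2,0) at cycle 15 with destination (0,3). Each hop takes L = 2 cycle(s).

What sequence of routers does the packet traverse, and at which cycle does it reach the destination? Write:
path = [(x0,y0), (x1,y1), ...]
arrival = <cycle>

path = [(2,0), (1,0), (0,0), (0,1), (0,2), (0,3)]
arrival = 25

#0 — 2,0 | c15
#1 — 1,0 | c17 | W
#2 — 0,0 | c19 | W
#3 — 0,1 | c21 | N
#4 — 0,2 | c23 | N
#5 — 0,3 | c25 | N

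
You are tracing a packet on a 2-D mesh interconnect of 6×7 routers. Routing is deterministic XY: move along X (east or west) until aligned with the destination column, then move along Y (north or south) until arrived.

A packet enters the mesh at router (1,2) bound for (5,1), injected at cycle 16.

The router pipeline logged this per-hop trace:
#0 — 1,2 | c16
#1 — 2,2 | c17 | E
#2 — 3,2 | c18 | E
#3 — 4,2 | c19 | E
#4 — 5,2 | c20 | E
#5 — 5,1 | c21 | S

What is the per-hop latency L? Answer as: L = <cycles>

Between hops 0 and 1 the cycle counter advances 17 − 16 = 1.
Per-hop latency L = Δcyc = 1.

L = 1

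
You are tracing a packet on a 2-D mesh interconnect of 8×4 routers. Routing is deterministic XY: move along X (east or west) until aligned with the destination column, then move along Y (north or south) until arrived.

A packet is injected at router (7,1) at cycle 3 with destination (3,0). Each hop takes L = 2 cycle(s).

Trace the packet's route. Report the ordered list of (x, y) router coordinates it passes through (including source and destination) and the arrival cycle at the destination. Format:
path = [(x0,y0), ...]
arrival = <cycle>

path = [(7,1), (6,1), (5,1), (4,1), (3,1), (3,0)]
arrival = 13

[0] x=7 y=1 t=3
[1] x=6 y=1 t=5 →W
[2] x=5 y=1 t=7 →W
[3] x=4 y=1 t=9 →W
[4] x=3 y=1 t=11 →W
[5] x=3 y=0 t=13 →S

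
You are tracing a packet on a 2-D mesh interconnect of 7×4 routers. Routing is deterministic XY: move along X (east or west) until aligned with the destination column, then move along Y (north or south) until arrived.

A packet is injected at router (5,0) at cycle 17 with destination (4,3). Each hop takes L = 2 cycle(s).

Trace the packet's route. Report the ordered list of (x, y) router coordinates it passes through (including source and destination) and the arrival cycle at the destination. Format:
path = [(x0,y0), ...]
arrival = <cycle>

path = [(5,0), (4,0), (4,1), (4,2), (4,3)]
arrival = 25

  0. router=(5,0) cycle=17 (inject)
  1. router=(4,0) cycle=19 dir=W
  2. router=(4,1) cycle=21 dir=N
  3. router=(4,2) cycle=23 dir=N
  4. router=(4,3) cycle=25 dir=N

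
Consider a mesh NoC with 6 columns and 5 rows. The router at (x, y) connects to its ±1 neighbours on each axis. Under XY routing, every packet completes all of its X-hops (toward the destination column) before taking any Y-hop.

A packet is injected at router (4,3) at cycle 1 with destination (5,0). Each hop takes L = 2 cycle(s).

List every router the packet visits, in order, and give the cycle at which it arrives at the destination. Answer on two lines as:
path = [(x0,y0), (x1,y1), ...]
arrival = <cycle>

path = [(4,3), (5,3), (5,2), (5,1), (5,0)]
arrival = 9

#0 — 4,3 | c1
#1 — 5,3 | c3 | E
#2 — 5,2 | c5 | S
#3 — 5,1 | c7 | S
#4 — 5,0 | c9 | S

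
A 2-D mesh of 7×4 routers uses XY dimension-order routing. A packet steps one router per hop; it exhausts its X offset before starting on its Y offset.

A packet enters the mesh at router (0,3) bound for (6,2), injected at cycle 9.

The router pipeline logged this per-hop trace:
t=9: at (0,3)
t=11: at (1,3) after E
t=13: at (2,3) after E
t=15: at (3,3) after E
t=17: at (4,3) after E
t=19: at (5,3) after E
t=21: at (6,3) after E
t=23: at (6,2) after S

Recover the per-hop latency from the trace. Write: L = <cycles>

L = 2

Between hops 0 and 1 the cycle counter advances 11 − 9 = 2.
Each hop adds L, hence L = 2.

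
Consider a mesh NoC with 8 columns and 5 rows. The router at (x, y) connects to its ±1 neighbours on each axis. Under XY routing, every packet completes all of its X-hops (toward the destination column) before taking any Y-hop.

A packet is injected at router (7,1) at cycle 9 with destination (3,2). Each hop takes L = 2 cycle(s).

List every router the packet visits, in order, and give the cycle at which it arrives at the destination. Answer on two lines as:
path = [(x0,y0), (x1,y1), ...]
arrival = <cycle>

hop 0: (7,1) @ cyc 9
hop 1: (6,1) @ cyc 11  [W]
hop 2: (5,1) @ cyc 13  [W]
hop 3: (4,1) @ cyc 15  [W]
hop 4: (3,1) @ cyc 17  [W]
hop 5: (3,2) @ cyc 19  [N]

path = [(7,1), (6,1), (5,1), (4,1), (3,1), (3,2)]
arrival = 19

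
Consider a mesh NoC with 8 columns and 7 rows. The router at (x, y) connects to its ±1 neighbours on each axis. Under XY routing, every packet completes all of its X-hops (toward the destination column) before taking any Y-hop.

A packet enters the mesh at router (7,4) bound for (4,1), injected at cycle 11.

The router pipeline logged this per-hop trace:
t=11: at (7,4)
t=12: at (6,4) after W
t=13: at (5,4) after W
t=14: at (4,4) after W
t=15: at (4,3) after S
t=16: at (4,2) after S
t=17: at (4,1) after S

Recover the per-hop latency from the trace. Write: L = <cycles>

L = 1

Δcyc across hop 0→1: 12 − 11 = 1.
Each hop adds L, hence L = 1.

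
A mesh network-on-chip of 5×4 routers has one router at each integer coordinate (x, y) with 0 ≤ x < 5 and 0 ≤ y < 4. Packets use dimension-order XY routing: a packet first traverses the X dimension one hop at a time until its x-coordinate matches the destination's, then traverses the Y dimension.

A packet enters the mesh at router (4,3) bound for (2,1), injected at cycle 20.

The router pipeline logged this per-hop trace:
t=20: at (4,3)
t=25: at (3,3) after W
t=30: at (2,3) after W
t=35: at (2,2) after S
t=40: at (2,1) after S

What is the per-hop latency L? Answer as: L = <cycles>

L = 5

Δcyc across hop 0→1: 25 − 20 = 5.
That increment is L by definition: L = 5.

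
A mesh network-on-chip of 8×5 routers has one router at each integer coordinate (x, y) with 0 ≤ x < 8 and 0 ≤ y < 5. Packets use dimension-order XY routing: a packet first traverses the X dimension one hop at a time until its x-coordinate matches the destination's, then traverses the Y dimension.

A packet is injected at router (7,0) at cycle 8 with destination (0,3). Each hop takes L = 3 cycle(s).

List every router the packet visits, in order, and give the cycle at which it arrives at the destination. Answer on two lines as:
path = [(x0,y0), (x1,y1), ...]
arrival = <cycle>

path = [(7,0), (6,0), (5,0), (4,0), (3,0), (2,0), (1,0), (0,0), (0,1), (0,2), (0,3)]
arrival = 38

hop 0: (7,0) @ cyc 8
hop 1: (6,0) @ cyc 11  [W]
hop 2: (5,0) @ cyc 14  [W]
hop 3: (4,0) @ cyc 17  [W]
hop 4: (3,0) @ cyc 20  [W]
hop 5: (2,0) @ cyc 23  [W]
hop 6: (1,0) @ cyc 26  [W]
hop 7: (0,0) @ cyc 29  [W]
hop 8: (0,1) @ cyc 32  [N]
hop 9: (0,2) @ cyc 35  [N]
hop 10: (0,3) @ cyc 38  [N]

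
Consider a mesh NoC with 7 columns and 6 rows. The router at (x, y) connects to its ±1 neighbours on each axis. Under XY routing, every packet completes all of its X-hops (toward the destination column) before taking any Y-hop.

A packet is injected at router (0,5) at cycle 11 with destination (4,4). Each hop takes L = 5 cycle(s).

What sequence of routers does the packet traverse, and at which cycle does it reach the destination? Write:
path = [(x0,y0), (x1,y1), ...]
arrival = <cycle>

path = [(0,5), (1,5), (2,5), (3,5), (4,5), (4,4)]
arrival = 36

t=11: at (0,5)
t=16: at (1,5) after E
t=21: at (2,5) after E
t=26: at (3,5) after E
t=31: at (4,5) after E
t=36: at (4,4) after S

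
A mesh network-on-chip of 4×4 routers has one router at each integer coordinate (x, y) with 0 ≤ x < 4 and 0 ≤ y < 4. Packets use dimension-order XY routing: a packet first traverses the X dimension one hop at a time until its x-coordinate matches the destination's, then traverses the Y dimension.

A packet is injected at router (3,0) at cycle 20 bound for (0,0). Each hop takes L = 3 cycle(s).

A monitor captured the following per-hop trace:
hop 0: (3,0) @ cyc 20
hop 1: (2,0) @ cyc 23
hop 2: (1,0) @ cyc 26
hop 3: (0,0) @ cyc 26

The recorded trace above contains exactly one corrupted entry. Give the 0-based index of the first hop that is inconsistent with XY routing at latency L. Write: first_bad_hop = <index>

first_bad_hop = 3

hop 1: step (-1,+0), +3 cyc — ok
hop 2: step (-1,+0), +3 cyc — ok
hop 3: step (-1,+0), +0 cyc — BAD: Δcyc=0≠L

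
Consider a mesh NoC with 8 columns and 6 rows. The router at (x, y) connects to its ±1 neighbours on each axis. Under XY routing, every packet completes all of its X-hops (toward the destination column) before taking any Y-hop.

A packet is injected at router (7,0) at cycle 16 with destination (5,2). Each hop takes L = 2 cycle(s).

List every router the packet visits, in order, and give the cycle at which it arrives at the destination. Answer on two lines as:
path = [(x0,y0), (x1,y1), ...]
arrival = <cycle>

path = [(7,0), (6,0), (5,0), (5,1), (5,2)]
arrival = 24

#0 — 7,0 | c16
#1 — 6,0 | c18 | W
#2 — 5,0 | c20 | W
#3 — 5,1 | c22 | N
#4 — 5,2 | c24 | N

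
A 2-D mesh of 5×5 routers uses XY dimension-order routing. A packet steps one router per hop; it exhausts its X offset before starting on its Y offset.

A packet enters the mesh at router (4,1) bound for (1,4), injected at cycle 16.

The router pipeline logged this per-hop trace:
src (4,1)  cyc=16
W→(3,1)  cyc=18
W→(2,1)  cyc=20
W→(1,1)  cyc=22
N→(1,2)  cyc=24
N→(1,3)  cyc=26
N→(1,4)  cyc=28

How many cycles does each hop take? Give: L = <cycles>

Δcyc across hop 0→1: 18 − 16 = 2.
That increment is L by definition: L = 2.

L = 2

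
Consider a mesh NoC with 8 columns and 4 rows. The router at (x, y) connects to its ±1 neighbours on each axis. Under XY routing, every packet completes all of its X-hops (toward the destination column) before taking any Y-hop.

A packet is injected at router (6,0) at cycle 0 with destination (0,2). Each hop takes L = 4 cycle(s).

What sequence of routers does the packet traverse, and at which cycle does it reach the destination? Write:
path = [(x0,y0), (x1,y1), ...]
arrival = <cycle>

path = [(6,0), (5,0), (4,0), (3,0), (2,0), (1,0), (0,0), (0,1), (0,2)]
arrival = 32

  0. router=(6,0) cycle=0 (inject)
  1. router=(5,0) cycle=4 dir=W
  2. router=(4,0) cycle=8 dir=W
  3. router=(3,0) cycle=12 dir=W
  4. router=(2,0) cycle=16 dir=W
  5. router=(1,0) cycle=20 dir=W
  6. router=(0,0) cycle=24 dir=W
  7. router=(0,1) cycle=28 dir=N
  8. router=(0,2) cycle=32 dir=N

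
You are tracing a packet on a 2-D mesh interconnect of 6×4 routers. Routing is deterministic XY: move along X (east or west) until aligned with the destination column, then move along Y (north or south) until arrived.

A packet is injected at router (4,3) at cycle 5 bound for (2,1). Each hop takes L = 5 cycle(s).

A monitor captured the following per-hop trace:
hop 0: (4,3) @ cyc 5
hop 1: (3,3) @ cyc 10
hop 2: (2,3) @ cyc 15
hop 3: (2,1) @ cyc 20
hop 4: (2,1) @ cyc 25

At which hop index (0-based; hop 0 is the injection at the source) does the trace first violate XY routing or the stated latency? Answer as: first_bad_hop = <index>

first_bad_hop = 3

check 1→ d=(-1,0) cyc+5: ok
check 2→ d=(-1,0) cyc+5: ok
check 3→ d=(0,-2) cyc+5: BAD: non-unit step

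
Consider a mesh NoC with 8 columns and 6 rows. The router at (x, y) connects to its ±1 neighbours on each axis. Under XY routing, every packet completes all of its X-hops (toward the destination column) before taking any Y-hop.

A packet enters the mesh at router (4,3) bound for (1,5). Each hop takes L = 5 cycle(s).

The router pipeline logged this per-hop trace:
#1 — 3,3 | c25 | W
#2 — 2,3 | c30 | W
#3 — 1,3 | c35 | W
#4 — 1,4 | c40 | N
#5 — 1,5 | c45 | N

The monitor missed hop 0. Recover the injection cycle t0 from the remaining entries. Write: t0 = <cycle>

t0 = 20

cyc[1] = 25 and cyc[k] = t0 + k·L for every k.
So t0 = 25 − 1·5 = 20.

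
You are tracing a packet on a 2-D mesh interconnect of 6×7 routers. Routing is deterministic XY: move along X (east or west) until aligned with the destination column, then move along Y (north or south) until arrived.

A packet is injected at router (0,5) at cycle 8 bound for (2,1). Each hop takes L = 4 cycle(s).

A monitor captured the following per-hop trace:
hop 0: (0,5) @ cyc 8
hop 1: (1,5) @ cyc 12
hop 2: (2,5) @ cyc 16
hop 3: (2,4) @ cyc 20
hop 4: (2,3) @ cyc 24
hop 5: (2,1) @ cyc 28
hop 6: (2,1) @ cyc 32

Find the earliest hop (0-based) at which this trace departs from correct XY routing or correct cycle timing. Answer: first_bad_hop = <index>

[1] (+1,+0) / 4c ⇒ ok
[2] (+1,+0) / 4c ⇒ ok
[3] (+0,-1) / 4c ⇒ ok
[4] (+0,-1) / 4c ⇒ ok
[5] (+0,-2) / 4c ⇒ BAD: non-unit step

first_bad_hop = 5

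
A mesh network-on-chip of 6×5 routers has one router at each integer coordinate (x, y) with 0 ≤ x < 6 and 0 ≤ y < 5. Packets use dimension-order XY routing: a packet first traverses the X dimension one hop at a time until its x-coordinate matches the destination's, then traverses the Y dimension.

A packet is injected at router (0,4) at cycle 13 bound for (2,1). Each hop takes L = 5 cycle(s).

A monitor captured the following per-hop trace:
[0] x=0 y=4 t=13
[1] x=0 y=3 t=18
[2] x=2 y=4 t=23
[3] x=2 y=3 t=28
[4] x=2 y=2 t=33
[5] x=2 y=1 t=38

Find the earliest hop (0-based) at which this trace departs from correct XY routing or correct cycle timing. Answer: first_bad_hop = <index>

hop 1: step (+0,-1), +5 cyc — BAD: Y-move but x=0≠2

first_bad_hop = 1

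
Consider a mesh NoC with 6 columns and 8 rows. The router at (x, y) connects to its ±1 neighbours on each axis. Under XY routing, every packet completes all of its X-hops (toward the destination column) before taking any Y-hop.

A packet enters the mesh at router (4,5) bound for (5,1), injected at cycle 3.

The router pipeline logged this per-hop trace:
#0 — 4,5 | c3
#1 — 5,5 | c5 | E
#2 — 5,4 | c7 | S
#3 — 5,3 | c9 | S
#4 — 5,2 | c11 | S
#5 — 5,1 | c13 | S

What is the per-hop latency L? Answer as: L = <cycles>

L = 2

From hop 0 (3) to hop 1 (5): +2 cycles.
One hop costs L cycles, so L = 2.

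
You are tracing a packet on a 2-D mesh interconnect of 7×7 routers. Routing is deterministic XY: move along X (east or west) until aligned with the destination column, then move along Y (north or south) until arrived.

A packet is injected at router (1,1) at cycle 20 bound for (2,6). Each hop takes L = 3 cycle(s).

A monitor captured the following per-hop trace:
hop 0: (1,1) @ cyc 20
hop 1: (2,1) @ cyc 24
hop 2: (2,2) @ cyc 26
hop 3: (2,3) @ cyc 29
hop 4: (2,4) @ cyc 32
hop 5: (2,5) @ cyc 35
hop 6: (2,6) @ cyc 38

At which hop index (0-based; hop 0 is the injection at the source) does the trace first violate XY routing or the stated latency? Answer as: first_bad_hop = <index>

first_bad_hop = 1

hop 1: step (+1,+0), +4 cyc — BAD: Δcyc=4≠L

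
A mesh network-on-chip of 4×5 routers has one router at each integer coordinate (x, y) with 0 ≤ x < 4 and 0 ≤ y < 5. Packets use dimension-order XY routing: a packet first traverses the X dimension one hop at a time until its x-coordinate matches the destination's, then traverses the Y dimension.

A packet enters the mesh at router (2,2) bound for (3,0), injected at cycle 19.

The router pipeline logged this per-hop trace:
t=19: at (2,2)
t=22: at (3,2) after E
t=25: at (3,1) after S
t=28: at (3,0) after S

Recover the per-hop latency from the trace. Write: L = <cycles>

Between hops 0 and 1 the cycle counter advances 22 − 19 = 3.
That increment is L by definition: L = 3.

L = 3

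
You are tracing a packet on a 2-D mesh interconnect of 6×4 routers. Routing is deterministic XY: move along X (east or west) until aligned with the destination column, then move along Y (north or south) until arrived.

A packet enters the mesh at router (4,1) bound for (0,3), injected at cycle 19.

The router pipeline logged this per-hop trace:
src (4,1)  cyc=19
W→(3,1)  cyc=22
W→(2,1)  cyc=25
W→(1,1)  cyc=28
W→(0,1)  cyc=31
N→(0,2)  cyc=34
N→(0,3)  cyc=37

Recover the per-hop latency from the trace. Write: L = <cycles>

Between hops 0 and 1 the cycle counter advances 22 − 19 = 3.
One hop costs L cycles, so L = 3.

L = 3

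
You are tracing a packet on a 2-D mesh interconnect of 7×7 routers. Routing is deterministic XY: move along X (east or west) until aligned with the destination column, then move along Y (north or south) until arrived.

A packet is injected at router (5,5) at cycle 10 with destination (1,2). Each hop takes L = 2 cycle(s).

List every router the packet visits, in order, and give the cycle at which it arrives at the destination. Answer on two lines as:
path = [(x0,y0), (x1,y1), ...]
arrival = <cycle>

  0. router=(5,5) cycle=10 (inject)
  1. router=(4,5) cycle=12 dir=W
  2. router=(3,5) cycle=14 dir=W
  3. router=(2,5) cycle=16 dir=W
  4. router=(1,5) cycle=18 dir=W
  5. router=(1,4) cycle=20 dir=S
  6. router=(1,3) cycle=22 dir=S
  7. router=(1,2) cycle=24 dir=S

path = [(5,5), (4,5), (3,5), (2,5), (1,5), (1,4), (1,3), (1,2)]
arrival = 24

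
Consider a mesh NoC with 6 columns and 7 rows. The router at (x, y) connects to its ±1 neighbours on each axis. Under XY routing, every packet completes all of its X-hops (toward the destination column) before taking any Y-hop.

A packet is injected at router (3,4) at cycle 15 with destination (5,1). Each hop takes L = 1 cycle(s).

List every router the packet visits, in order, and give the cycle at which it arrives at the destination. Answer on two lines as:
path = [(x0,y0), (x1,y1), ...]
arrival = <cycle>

path = [(3,4), (4,4), (5,4), (5,3), (5,2), (5,1)]
arrival = 20

t=15: at (3,4)
t=16: at (4,4) after E
t=17: at (5,4) after E
t=18: at (5,3) after S
t=19: at (5,2) after S
t=20: at (5,1) after S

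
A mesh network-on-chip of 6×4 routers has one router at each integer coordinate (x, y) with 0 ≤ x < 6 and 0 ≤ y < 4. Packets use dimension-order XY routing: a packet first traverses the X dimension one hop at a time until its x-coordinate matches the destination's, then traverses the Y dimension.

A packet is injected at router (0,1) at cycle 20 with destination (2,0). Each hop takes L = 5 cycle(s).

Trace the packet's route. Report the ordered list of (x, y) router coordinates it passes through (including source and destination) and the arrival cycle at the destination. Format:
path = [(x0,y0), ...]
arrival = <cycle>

path = [(0,1), (1,1), (2,1), (2,0)]
arrival = 35

#0 — 0,1 | c20
#1 — 1,1 | c25 | E
#2 — 2,1 | c30 | E
#3 — 2,0 | c35 | S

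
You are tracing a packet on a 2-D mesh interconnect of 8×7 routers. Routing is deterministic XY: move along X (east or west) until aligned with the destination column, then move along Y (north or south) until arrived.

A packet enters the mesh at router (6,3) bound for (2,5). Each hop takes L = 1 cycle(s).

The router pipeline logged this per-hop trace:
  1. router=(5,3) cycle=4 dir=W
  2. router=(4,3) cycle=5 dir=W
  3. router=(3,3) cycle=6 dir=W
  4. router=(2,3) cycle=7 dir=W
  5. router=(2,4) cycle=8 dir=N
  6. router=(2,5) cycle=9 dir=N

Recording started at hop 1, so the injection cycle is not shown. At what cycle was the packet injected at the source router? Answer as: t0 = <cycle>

cyc[1] = 4 and cyc[k] = t0 + k·L for every k.
t0 = cyc[1] − L = 4 − 1 = 3.

t0 = 3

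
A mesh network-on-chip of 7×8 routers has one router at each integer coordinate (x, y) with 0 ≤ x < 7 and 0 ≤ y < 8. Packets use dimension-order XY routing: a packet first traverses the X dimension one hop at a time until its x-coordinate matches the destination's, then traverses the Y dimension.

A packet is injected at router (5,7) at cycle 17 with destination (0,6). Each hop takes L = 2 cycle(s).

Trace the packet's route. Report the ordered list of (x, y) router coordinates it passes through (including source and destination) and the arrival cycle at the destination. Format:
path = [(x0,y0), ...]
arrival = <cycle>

  0. router=(5,7) cycle=17 (inject)
  1. router=(4,7) cycle=19 dir=W
  2. router=(3,7) cycle=21 dir=W
  3. router=(2,7) cycle=23 dir=W
  4. router=(1,7) cycle=25 dir=W
  5. router=(0,7) cycle=27 dir=W
  6. router=(0,6) cycle=29 dir=S

path = [(5,7), (4,7), (3,7), (2,7), (1,7), (0,7), (0,6)]
arrival = 29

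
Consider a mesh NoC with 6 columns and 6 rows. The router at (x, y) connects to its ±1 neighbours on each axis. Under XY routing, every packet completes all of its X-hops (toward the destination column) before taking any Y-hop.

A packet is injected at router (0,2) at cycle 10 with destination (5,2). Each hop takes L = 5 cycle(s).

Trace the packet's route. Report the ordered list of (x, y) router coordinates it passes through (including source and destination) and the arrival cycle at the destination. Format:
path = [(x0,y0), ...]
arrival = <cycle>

path = [(0,2), (1,2), (2,2), (3,2), (4,2), (5,2)]
arrival = 35

hop 0: (0,2) @ cyc 10
hop 1: (1,2) @ cyc 15  [E]
hop 2: (2,2) @ cyc 20  [E]
hop 3: (3,2) @ cyc 25  [E]
hop 4: (4,2) @ cyc 30  [E]
hop 5: (5,2) @ cyc 35  [E]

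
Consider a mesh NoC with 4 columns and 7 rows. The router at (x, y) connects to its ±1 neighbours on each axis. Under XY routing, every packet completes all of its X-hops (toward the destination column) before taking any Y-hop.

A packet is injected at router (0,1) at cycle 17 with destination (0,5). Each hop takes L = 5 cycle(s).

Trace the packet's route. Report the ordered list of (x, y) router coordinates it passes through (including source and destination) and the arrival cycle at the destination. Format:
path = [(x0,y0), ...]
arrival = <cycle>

hop 0: (0,1) @ cyc 17
hop 1: (0,2) @ cyc 22  [N]
hop 2: (0,3) @ cyc 27  [N]
hop 3: (0,4) @ cyc 32  [N]
hop 4: (0,5) @ cyc 37  [N]

path = [(0,1), (0,2), (0,3), (0,4), (0,5)]
arrival = 37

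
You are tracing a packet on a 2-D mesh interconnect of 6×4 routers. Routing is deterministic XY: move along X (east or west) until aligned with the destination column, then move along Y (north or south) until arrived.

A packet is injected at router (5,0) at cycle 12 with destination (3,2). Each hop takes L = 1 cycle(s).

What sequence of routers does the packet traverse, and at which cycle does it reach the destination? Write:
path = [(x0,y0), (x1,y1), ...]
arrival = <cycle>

src (5,0)  cyc=12
W→(4,0)  cyc=13
W→(3,0)  cyc=14
N→(3,1)  cyc=15
N→(3,2)  cyc=16

path = [(5,0), (4,0), (3,0), (3,1), (3,2)]
arrival = 16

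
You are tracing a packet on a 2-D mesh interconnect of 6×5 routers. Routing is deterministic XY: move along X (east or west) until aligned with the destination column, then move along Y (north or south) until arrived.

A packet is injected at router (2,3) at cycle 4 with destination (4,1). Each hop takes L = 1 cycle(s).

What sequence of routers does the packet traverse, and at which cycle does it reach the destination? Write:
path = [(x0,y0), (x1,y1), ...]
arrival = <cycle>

path = [(2,3), (3,3), (4,3), (4,2), (4,1)]
arrival = 8

src (2,3)  cyc=4
E→(3,3)  cyc=5
E→(4,3)  cyc=6
S→(4,2)  cyc=7
S→(4,1)  cyc=8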